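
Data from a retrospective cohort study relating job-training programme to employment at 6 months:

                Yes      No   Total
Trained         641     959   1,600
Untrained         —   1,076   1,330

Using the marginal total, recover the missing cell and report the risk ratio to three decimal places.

2.098

The missing cell is in the unexposed row: 1330 − 1076 = 254.
So a = 641, b = 959, c = 254, d = 1076.
RR = [a/(a+b)] / [c/(c+d)] = (641/1600) / (254/1330) = 0.40063/0.19098 = 2.09776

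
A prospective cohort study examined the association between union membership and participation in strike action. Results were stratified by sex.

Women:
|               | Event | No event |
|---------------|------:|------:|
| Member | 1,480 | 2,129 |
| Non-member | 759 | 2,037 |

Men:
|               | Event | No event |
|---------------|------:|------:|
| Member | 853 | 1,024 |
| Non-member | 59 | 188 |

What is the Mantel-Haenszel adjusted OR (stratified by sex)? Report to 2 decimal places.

1.95

OR_MH = Σ(aᵢdᵢ/nᵢ) / Σ(bᵢcᵢ/nᵢ), where nᵢ is the stratum total.
Stratum 1 (Women): n = 6405; a·d/n = 1480·2037/6405 = 470.6885; b·c/n = 2129·759/6405 = 252.2890
Stratum 2 (Men): n = 2124; a·d/n = 853·188/2124 = 75.5009; b·c/n = 1024·59/2124 = 28.4444
OR_MH = (470.6885 + 75.5009) / (252.2890 + 28.4444) = 546.1895 / 280.7334 = 1.94558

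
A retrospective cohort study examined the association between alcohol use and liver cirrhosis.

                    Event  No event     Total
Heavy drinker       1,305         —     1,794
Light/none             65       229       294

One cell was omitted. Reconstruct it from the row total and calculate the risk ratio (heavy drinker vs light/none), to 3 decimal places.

3.290

The missing cell is in the exposed row: 1794 − 1305 = 489.
So a = 1305, b = 489, c = 65, d = 229.
RR = [a/(a+b)] / [c/(c+d)] = (1305/1794) / (65/294) = 0.72742/0.22109 = 3.29020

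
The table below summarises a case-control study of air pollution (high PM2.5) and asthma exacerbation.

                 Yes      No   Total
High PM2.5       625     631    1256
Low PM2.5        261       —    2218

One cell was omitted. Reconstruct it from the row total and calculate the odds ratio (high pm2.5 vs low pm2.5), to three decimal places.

7.427

The missing cell is in the unexposed row: 2218 − 261 = 1957.
So a = 625, b = 631, c = 261, d = 1957.
OR = (a·d)/(b·c) = (625 × 1957) / (631 × 261) = 1223125 / 164691 = 7.42679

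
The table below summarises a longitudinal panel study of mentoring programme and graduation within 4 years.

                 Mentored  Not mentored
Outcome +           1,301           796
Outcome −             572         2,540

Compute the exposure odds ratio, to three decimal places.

7.258

Reading the table with exposure as columns: a = 1301 (Mentored, case), b = 572 (Mentored, non-case), c = 796 (Not mentored, case), d = 2540.
OR = (a·d)/(b·c) = (1301 × 2540) / (572 × 796) = 3304540 / 455312 = 7.25775
The odds of graduation within 4 years are about 7.26 times as high in the mentored group.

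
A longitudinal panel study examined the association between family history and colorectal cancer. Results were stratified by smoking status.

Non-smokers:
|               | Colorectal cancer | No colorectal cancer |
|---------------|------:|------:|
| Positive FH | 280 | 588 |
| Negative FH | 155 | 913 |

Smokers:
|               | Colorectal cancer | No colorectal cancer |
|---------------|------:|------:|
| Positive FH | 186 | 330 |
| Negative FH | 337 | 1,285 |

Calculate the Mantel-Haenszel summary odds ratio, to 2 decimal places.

OR_MH = Σ(aᵢdᵢ/nᵢ) / Σ(bᵢcᵢ/nᵢ), where nᵢ is the stratum total.
Stratum 1 (Non-smokers): n = 1936; a·d/n = 280·913/1936 = 132.0455; b·c/n = 588·155/1936 = 47.0764
Stratum 2 (Smokers): n = 2138; a·d/n = 186·1285/2138 = 111.7914; b·c/n = 330·337/2138 = 52.0159
OR_MH = (132.0455 + 111.7914) / (47.0764 + 52.0159) = 243.8368 / 99.0923 = 2.46070

2.46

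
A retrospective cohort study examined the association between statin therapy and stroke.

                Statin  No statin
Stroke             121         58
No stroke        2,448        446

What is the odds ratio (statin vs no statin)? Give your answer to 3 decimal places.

Reading the table with exposure as columns: a = 121 (Statin, case), b = 2448 (Statin, non-case), c = 58 (No statin, case), d = 446.
OR = (a·d)/(b·c) = (121 × 446) / (2448 × 58) = 53966 / 141984 = 0.38009
Exposure is associated with lower odds of stroke (OR = 0.38 < 1).

0.380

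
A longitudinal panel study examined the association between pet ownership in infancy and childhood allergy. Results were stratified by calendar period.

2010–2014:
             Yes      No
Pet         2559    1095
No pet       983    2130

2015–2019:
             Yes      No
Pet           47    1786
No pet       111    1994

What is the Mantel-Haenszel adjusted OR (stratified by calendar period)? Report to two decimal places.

3.96

OR_MH = Σ(aᵢdᵢ/nᵢ) / Σ(bᵢcᵢ/nᵢ), where nᵢ is the stratum total.
Stratum 1 (2010–2014): n = 6767; a·d/n = 2559·2130/6767 = 805.4781; b·c/n = 1095·983/6767 = 159.0638
Stratum 2 (2015–2019): n = 3938; a·d/n = 47·1994/3938 = 23.7984; b·c/n = 1786·111/3938 = 50.3418
OR_MH = (805.4781 + 23.7984) / (159.0638 + 50.3418) = 829.2764 / 209.4056 = 3.96014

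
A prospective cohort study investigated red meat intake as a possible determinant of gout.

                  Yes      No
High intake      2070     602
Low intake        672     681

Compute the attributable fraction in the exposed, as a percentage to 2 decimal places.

Cells: a = 2070, b = 602, c = 672, d = 681.
Risk in exposed = 2070/2672 = 0.77470; risk in unexposed = 672/1353 = 0.49667.
RR = 0.77470/0.49667 = 1.55978
AR% = (RR − 1)/RR × 100 = (1.55978 − 1)/1.55978 × 100 = 35.8883%

35.89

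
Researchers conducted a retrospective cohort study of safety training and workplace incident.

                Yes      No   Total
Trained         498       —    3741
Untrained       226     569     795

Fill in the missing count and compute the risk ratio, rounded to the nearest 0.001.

0.468

The missing cell is in the exposed row: 3741 − 498 = 3243.
So a = 498, b = 3243, c = 226, d = 569.
RR = [a/(a+b)] / [c/(c+d)] = (498/3741) / (226/795) = 0.13312/0.28428 = 0.46827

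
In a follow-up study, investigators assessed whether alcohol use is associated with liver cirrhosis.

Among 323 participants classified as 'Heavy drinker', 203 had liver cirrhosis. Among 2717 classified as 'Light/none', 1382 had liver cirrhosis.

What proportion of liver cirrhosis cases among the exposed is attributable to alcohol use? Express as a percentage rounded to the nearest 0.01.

19.07

From the description: a = 203, b = 120, c = 1382, d = 1335.
Risk in exposed = 203/323 = 0.62848; risk in unexposed = 1382/2717 = 0.50865.
RR = 0.62848/0.50865 = 1.23559
AR% = (RR − 1)/RR × 100 = (1.23559 − 1)/1.23559 × 100 = 19.0671%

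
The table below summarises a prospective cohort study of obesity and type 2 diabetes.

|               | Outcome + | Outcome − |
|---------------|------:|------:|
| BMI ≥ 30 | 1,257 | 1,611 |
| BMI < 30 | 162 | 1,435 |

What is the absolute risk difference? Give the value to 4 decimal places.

0.3368

Cells: a = 1257, b = 1611, c = 162, d = 1435.
Risk in exposed = 1257/2868 = 0.438285; risk in unexposed = 162/1597 = 0.101440.
Risk difference = 0.438285 − 0.101440 = 0.336844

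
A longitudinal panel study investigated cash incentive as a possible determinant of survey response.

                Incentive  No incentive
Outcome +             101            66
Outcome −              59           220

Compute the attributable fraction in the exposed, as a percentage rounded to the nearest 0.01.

63.44

Reading the table with exposure as columns: a = 101 (Incentive, case), b = 59 (Incentive, non-case), c = 66 (No incentive, case), d = 220.
Risk in exposed = 101/160 = 0.63125; risk in unexposed = 66/286 = 0.23077.
RR = 0.63125/0.23077 = 2.73542
AR% = (RR − 1)/RR × 100 = (2.73542 − 1)/2.73542 × 100 = 63.4425%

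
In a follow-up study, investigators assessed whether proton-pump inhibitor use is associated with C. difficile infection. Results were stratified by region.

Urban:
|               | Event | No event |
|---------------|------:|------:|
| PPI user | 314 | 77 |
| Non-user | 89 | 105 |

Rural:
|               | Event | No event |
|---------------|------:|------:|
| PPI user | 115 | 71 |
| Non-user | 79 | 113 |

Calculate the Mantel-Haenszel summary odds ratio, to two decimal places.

OR_MH = Σ(aᵢdᵢ/nᵢ) / Σ(bᵢcᵢ/nᵢ), where nᵢ is the stratum total.
Stratum 1 (Urban): n = 585; a·d/n = 314·105/585 = 56.3590; b·c/n = 77·89/585 = 11.7145
Stratum 2 (Rural): n = 378; a·d/n = 115·113/378 = 34.3783; b·c/n = 71·79/378 = 14.8386
OR_MH = (56.3590 + 34.3783) / (11.7145 + 14.8386) = 90.7373 / 26.5532 = 3.41719

3.42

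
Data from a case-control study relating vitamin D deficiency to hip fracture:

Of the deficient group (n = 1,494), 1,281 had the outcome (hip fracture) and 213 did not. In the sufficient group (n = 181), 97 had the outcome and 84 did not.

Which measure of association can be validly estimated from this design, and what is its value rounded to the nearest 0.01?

From the description: a = 1281, b = 213, c = 97, d = 84.
This is a case-control study: participants were sampled on outcome status, so risks in the source population cannot be estimated directly — relative risk is not valid here. The odds ratio is the appropriate measure.
OR = (a·d)/(b·c) = (1281 × 84) / (213 × 97) = 107604 / 20661 = 5.20807

5.21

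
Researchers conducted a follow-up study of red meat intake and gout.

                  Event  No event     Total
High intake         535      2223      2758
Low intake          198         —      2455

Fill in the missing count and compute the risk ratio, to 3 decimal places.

The missing cell is in the unexposed row: 2455 − 198 = 2257.
So a = 535, b = 2223, c = 198, d = 2257.
RR = [a/(a+b)] / [c/(c+d)] = (535/2758) / (198/2455) = 0.19398/0.08065 = 2.40517

2.405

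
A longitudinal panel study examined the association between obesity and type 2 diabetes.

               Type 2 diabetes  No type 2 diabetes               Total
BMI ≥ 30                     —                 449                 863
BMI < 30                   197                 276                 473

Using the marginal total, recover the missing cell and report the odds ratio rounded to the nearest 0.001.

The missing cell is in the exposed row: 863 − 449 = 414.
So a = 414, b = 449, c = 197, d = 276.
OR = (a·d)/(b·c) = (414 × 276) / (449 × 197) = 114264 / 88453 = 1.29180

1.292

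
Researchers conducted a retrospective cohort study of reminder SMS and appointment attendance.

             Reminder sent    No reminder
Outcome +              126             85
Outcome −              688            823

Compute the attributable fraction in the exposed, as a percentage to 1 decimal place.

39.5

Reading the table with exposure as columns: a = 126 (Reminder sent, case), b = 688 (Reminder sent, non-case), c = 85 (No reminder, case), d = 823.
Risk in exposed = 126/814 = 0.15479; risk in unexposed = 85/908 = 0.09361.
RR = 0.15479/0.09361 = 1.65353
AR% = (RR − 1)/RR × 100 = (1.65353 − 1)/1.65353 × 100 = 39.5235%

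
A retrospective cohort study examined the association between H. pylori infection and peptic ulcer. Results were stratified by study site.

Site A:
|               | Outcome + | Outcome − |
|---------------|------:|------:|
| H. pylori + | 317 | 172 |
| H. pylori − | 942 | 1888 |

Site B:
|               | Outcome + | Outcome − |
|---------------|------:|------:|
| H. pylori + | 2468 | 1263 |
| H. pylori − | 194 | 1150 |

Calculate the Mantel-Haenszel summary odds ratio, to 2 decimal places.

7.62

OR_MH = Σ(aᵢdᵢ/nᵢ) / Σ(bᵢcᵢ/nᵢ), where nᵢ is the stratum total.
Stratum 1 (Site A): n = 3319; a·d/n = 317·1888/3319 = 180.3242; b·c/n = 172·942/3319 = 48.8171
Stratum 2 (Site B): n = 5075; a·d/n = 2468·1150/5075 = 559.2512; b·c/n = 1263·194/5075 = 48.2802
OR_MH = (180.3242 + 559.2512) / (48.8171 + 48.2802) = 739.5754 / 97.0973 = 7.61685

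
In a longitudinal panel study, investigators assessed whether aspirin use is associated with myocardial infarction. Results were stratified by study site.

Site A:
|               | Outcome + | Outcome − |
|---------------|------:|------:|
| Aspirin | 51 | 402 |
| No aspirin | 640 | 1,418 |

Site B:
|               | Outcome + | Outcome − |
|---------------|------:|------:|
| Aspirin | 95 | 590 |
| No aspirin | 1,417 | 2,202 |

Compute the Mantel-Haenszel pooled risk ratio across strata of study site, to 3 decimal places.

RR_MH = Σ(aᵢ·n₀ᵢ/nᵢ) / Σ(cᵢ·n₁ᵢ/nᵢ), with n₁ᵢ = aᵢ+bᵢ (exposed), n₀ᵢ = cᵢ+dᵢ (unexposed), nᵢ = n₁ᵢ+n₀ᵢ.
Stratum 1 (Site A): n₁ = 453, n₀ = 2058, n = 2511; a·n₀/n = 51·2058/2511 = 41.7993; c·n₁/n = 640·453/2511 = 115.4600
Stratum 2 (Site B): n₁ = 685, n₀ = 3619, n = 4304; a·n₀/n = 95·3619/4304 = 79.8803; c·n₁/n = 1417·685/4304 = 225.5216
RR_MH = (41.7993 + 79.8803) / (115.4600 + 225.5216) = 121.6796 / 340.9816 = 0.35685

0.357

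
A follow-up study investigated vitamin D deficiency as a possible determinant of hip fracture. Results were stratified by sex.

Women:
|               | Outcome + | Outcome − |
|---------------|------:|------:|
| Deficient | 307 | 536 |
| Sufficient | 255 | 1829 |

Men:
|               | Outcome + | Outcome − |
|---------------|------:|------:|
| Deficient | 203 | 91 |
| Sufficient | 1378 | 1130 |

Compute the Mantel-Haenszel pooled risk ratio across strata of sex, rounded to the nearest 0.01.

RR_MH = Σ(aᵢ·n₀ᵢ/nᵢ) / Σ(cᵢ·n₁ᵢ/nᵢ), with n₁ᵢ = aᵢ+bᵢ (exposed), n₀ᵢ = cᵢ+dᵢ (unexposed), nᵢ = n₁ᵢ+n₀ᵢ.
Stratum 1 (Women): n₁ = 843, n₀ = 2084, n = 2927; a·n₀/n = 307·2084/2927 = 218.5815; c·n₁/n = 255·843/2927 = 73.4421
Stratum 2 (Men): n₁ = 294, n₀ = 2508, n = 2802; a·n₀/n = 203·2508/2802 = 181.7002; c·n₁/n = 1378·294/2802 = 144.5867
RR_MH = (218.5815 + 181.7002) / (73.4421 + 144.5867) = 400.2817 / 218.0288 = 1.83591

1.84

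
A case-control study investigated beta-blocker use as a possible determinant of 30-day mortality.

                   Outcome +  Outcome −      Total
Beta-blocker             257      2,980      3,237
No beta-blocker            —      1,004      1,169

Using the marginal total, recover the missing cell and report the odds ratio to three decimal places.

0.525

The missing cell is in the unexposed row: 1169 − 1004 = 165.
So a = 257, b = 2980, c = 165, d = 1004.
OR = (a·d)/(b·c) = (257 × 1004) / (2980 × 165) = 258028 / 491700 = 0.52477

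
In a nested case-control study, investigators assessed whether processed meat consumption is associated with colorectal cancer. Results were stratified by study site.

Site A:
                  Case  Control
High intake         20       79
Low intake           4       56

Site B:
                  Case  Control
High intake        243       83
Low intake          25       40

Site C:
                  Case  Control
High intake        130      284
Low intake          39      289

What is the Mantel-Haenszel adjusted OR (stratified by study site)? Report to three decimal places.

3.714

OR_MH = Σ(aᵢdᵢ/nᵢ) / Σ(bᵢcᵢ/nᵢ), where nᵢ is the stratum total.
Stratum 1 (Site A): n = 159; a·d/n = 20·56/159 = 7.0440; b·c/n = 79·4/159 = 1.9874
Stratum 2 (Site B): n = 391; a·d/n = 243·40/391 = 24.8593; b·c/n = 83·25/391 = 5.3069
Stratum 3 (Site C): n = 742; a·d/n = 130·289/742 = 50.6334; b·c/n = 284·39/742 = 14.9272
OR_MH = (7.0440 + 24.8593 + 50.6334) / (1.9874 + 5.3069 + 14.9272) = 82.5368 / 22.2216 = 3.71427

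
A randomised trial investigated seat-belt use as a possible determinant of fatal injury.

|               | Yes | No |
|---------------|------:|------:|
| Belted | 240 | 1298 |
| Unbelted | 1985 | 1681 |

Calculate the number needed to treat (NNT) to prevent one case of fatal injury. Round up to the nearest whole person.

Risk in treated group = 240/1538 = 0.15605; risk in control = 1985/3666 = 0.54146.
Absolute risk reduction = 0.54146 − 0.15605 = 0.38542
NNT = 1 / ARR = 1 / 0.38542 = 2.595 → round up → 3

3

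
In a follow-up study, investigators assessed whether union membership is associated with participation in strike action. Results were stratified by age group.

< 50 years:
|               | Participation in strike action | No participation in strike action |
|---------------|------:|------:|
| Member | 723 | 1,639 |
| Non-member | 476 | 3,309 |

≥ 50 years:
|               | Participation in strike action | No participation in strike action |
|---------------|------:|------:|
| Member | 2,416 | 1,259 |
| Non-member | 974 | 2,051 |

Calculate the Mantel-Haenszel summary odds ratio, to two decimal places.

3.64

OR_MH = Σ(aᵢdᵢ/nᵢ) / Σ(bᵢcᵢ/nᵢ), where nᵢ is the stratum total.
Stratum 1 (< 50 years): n = 6147; a·d/n = 723·3309/6147 = 389.1991; b·c/n = 1639·476/6147 = 126.9178
Stratum 2 (≥ 50 years): n = 6700; a·d/n = 2416·2051/6700 = 739.5845; b·c/n = 1259·974/6700 = 183.0248
OR_MH = (389.1991 + 739.5845) / (126.9178 + 183.0248) = 1128.7836 / 309.9426 = 3.64191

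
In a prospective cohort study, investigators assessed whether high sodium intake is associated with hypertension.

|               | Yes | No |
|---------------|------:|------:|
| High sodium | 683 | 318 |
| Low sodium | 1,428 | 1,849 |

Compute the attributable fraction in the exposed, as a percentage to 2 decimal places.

Cells: a = 683, b = 318, c = 1428, d = 1849.
Risk in exposed = 683/1001 = 0.68232; risk in unexposed = 1428/3277 = 0.43576.
RR = 0.68232/0.43576 = 1.56579
AR% = (RR − 1)/RR × 100 = (1.56579 − 1)/1.56579 × 100 = 36.1347%

36.13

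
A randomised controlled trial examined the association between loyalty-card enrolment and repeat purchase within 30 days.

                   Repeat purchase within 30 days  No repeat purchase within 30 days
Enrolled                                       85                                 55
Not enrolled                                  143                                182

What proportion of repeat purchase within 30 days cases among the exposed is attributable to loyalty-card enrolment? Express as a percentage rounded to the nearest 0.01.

27.53

Cells: a = 85, b = 55, c = 143, d = 182.
Risk in exposed = 85/140 = 0.60714; risk in unexposed = 143/325 = 0.44000.
RR = 0.60714/0.44000 = 1.37987
AR% = (RR − 1)/RR × 100 = (1.37987 − 1)/1.37987 × 100 = 27.5294%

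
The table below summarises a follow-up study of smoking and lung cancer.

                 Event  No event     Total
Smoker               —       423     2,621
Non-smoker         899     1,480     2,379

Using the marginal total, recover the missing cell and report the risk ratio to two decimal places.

The missing cell is in the exposed row: 2621 − 423 = 2198.
So a = 2198, b = 423, c = 899, d = 1480.
RR = [a/(a+b)] / [c/(c+d)] = (2198/2621) / (899/2379) = 0.83861/0.37789 = 2.21919

2.22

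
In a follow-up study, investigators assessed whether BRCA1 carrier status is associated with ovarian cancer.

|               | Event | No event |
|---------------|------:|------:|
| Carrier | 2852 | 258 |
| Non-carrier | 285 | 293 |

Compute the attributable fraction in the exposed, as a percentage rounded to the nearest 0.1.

46.2

Cells: a = 2852, b = 258, c = 285, d = 293.
Risk in exposed = 2852/3110 = 0.91704; risk in unexposed = 285/578 = 0.49308.
RR = 0.91704/0.49308 = 1.85983
AR% = (RR − 1)/RR × 100 = (1.85983 − 1)/1.85983 × 100 = 46.2315%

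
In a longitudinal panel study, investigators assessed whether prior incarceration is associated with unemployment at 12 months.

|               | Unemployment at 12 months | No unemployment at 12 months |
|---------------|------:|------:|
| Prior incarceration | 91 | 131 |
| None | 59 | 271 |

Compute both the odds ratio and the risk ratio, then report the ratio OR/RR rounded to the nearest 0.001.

Cells: a = 91, b = 131, c = 59, d = 271.
OR = (91·271)/(131·59) = 24661/7729 = 3.19071
Risk in exposed = 91/222 = 0.40991; risk in unexposed = 59/330 = 0.17879; RR = 2.29272
OR/RR = 3.19071 / 2.29272 = 1.39167
The outcome is not rare, so the OR lies further from 1 than the RR.

1.392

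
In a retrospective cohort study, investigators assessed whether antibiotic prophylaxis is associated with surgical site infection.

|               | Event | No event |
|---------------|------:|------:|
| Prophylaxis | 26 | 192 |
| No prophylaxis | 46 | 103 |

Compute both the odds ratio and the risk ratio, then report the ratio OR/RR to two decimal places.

Cells: a = 26, b = 192, c = 46, d = 103.
OR = (26·103)/(192·46) = 2678/8832 = 0.30322
Risk in exposed = 26/218 = 0.11927; risk in unexposed = 46/149 = 0.30872; RR = 0.38632
OR/RR = 0.30322 / 0.38632 = 0.78489
The outcome is not rare, so the OR lies further from 1 than the RR.

0.78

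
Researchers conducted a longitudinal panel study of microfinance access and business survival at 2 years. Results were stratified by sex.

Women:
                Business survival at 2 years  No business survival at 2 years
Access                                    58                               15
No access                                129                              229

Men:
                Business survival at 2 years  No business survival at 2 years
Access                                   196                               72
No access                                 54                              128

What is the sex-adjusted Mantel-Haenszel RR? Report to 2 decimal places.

2.36

RR_MH = Σ(aᵢ·n₀ᵢ/nᵢ) / Σ(cᵢ·n₁ᵢ/nᵢ), with n₁ᵢ = aᵢ+bᵢ (exposed), n₀ᵢ = cᵢ+dᵢ (unexposed), nᵢ = n₁ᵢ+n₀ᵢ.
Stratum 1 (Women): n₁ = 73, n₀ = 358, n = 431; a·n₀/n = 58·358/431 = 48.1763; c·n₁/n = 129·73/431 = 21.8492
Stratum 2 (Men): n₁ = 268, n₀ = 182, n = 450; a·n₀/n = 196·182/450 = 79.2711; c·n₁/n = 54·268/450 = 32.1600
RR_MH = (48.1763 + 79.2711) / (21.8492 + 32.1600) = 127.4474 / 54.0092 = 2.35974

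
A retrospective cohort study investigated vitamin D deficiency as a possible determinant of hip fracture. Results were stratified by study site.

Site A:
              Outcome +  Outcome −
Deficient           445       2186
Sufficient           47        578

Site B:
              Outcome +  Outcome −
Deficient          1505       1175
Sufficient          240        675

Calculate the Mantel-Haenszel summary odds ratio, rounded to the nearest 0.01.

OR_MH = Σ(aᵢdᵢ/nᵢ) / Σ(bᵢcᵢ/nᵢ), where nᵢ is the stratum total.
Stratum 1 (Site A): n = 3256; a·d/n = 445·578/3256 = 78.9957; b·c/n = 2186·47/3256 = 31.5547
Stratum 2 (Site B): n = 3595; a·d/n = 1505·675/3595 = 282.5800; b·c/n = 1175·240/3595 = 78.4423
OR_MH = (78.9957 + 282.5800) / (31.5547 + 78.4423) = 361.5757 / 109.9969 = 3.28714

3.29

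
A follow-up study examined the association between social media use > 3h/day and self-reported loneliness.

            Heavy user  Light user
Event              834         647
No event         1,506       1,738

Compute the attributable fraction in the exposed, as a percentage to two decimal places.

Reading the table with exposure as columns: a = 834 (Heavy user, case), b = 1506 (Heavy user, non-case), c = 647 (Light user, case), d = 1738.
Risk in exposed = 834/2340 = 0.35641; risk in unexposed = 647/2385 = 0.27128.
RR = 0.35641/0.27128 = 1.31382
AR% = (RR − 1)/RR × 100 = (1.31382 − 1)/1.31382 × 100 = 23.8858%

23.89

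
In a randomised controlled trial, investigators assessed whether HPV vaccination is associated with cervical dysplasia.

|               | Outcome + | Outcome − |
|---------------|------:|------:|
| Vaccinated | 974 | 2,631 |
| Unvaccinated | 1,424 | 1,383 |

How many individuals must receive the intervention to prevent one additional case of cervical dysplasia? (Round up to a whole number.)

5

Risk in treated group = 974/3605 = 0.27018; risk in control = 1424/2807 = 0.50730.
Absolute risk reduction = 0.50730 − 0.27018 = 0.23712
NNT = 1 / ARR = 1 / 0.23712 = 4.217 → round up → 5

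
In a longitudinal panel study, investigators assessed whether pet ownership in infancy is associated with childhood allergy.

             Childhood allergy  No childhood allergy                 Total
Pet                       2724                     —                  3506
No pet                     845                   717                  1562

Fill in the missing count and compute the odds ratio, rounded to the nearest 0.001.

2.956

The missing cell is in the exposed row: 3506 − 2724 = 782.
So a = 2724, b = 782, c = 845, d = 717.
OR = (a·d)/(b·c) = (2724 × 717) / (782 × 845) = 1953108 / 660790 = 2.95572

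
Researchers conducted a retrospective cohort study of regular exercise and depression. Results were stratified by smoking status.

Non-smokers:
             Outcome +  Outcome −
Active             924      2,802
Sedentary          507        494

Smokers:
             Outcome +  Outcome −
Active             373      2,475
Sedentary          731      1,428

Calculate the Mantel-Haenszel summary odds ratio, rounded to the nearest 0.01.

0.31

OR_MH = Σ(aᵢdᵢ/nᵢ) / Σ(bᵢcᵢ/nᵢ), where nᵢ is the stratum total.
Stratum 1 (Non-smokers): n = 4727; a·d/n = 924·494/4727 = 96.5636; b·c/n = 2802·507/4727 = 300.5318
Stratum 2 (Smokers): n = 5007; a·d/n = 373·1428/5007 = 106.3799; b·c/n = 2475·731/5007 = 361.3391
OR_MH = (96.5636 + 106.3799) / (300.5318 + 361.3391) = 202.9434 / 661.8710 = 0.30662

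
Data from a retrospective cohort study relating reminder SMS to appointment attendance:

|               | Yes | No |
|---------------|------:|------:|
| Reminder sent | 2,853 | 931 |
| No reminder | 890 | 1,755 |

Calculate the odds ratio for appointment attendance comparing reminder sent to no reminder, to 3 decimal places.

Cells: a = 2853, b = 931, c = 890, d = 1755.
OR = (a·d)/(b·c) = (2853 × 1755) / (931 × 890) = 5007015 / 828590 = 6.04281
The odds of appointment attendance are about 6.04 times as high in the reminder sent group.

6.043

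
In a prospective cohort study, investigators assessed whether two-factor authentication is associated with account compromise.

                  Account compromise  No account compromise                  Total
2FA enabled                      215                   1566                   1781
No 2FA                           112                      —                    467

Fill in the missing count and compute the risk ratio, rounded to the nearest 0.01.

The missing cell is in the unexposed row: 467 − 112 = 355.
So a = 215, b = 1566, c = 112, d = 355.
RR = [a/(a+b)] / [c/(c+d)] = (215/1781) / (112/467) = 0.12072/0.23983 = 0.50335

0.50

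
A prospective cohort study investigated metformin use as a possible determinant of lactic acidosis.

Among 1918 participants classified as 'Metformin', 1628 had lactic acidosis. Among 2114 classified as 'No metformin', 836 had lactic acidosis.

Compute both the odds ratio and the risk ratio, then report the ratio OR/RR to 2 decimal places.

4.00

From the description: a = 1628, b = 290, c = 836, d = 1278.
OR = (1628·1278)/(290·836) = 2080584/242440 = 8.58185
Risk in exposed = 1628/1918 = 0.84880; risk in unexposed = 836/2114 = 0.39546; RR = 2.14637
OR/RR = 8.58185 / 2.14637 = 3.99831
The outcome is not rare, so the OR lies further from 1 than the RR.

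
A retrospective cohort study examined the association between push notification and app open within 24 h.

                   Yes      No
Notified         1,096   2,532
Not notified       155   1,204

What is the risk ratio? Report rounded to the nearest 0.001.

Cells: a = 1096, b = 2532, c = 155, d = 1204.
Risk in exposed = 1096/3628 = 0.30209; risk in unexposed = 155/1359 = 0.11405.
RR = 0.30209 / 0.11405 = 2.64869
The risk among the exposed is 2.65 times that among the unexposed.

2.649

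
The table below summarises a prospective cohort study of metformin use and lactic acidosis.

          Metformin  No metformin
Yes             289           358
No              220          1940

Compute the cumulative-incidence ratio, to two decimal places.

3.64

Reading the table with exposure as columns: a = 289 (Metformin, case), b = 220 (Metformin, non-case), c = 358 (No metformin, case), d = 1940.
Risk in exposed = 289/509 = 0.56778; risk in unexposed = 358/2298 = 0.15579.
RR = 0.56778 / 0.15579 = 3.64458
The risk among the exposed is 3.64 times that among the unexposed.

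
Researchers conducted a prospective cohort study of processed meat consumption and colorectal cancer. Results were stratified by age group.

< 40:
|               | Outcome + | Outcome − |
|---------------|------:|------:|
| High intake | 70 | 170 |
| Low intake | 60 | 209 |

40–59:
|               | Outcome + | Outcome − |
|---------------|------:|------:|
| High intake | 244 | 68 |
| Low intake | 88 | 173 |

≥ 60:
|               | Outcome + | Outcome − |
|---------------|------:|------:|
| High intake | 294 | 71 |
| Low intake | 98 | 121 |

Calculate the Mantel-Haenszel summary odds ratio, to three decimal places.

3.852

OR_MH = Σ(aᵢdᵢ/nᵢ) / Σ(bᵢcᵢ/nᵢ), where nᵢ is the stratum total.
Stratum 1 (< 40): n = 509; a·d/n = 70·209/509 = 28.7426; b·c/n = 170·60/509 = 20.0393
Stratum 2 (40–59): n = 573; a·d/n = 244·173/573 = 73.6684; b·c/n = 68·88/573 = 10.4433
Stratum 3 (≥ 60): n = 584; a·d/n = 294·121/584 = 60.9144; b·c/n = 71·98/584 = 11.9144
OR_MH = (28.7426 + 73.6684 + 60.9144) / (20.0393 + 10.4433 + 11.9144) = 163.3254 / 42.3970 = 3.85229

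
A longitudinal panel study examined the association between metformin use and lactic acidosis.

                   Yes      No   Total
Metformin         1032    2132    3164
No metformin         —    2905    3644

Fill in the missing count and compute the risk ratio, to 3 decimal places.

The missing cell is in the unexposed row: 3644 − 2905 = 739.
So a = 1032, b = 2132, c = 739, d = 2905.
RR = [a/(a+b)] / [c/(c+d)] = (1032/3164) / (739/3644) = 0.32617/0.20280 = 1.60834

1.608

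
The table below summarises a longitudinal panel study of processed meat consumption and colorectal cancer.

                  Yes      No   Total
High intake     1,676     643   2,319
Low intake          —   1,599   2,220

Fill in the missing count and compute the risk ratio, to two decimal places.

2.58

The missing cell is in the unexposed row: 2220 − 1599 = 621.
So a = 1676, b = 643, c = 621, d = 1599.
RR = [a/(a+b)] / [c/(c+d)] = (1676/2319) / (621/2220) = 0.72273/0.27973 = 2.58366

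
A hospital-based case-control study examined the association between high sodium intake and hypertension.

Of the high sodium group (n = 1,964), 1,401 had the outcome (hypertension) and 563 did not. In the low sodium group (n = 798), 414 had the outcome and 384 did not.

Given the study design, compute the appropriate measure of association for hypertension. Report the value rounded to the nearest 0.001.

From the description: a = 1401, b = 563, c = 414, d = 384.
This is a hospital-based case-control study: participants were sampled on outcome status, so risks in the source population cannot be estimated directly — relative risk is not valid here. The odds ratio is the appropriate measure.
OR = (a·d)/(b·c) = (1401 × 384) / (563 × 414) = 537984 / 233082 = 2.30813

2.308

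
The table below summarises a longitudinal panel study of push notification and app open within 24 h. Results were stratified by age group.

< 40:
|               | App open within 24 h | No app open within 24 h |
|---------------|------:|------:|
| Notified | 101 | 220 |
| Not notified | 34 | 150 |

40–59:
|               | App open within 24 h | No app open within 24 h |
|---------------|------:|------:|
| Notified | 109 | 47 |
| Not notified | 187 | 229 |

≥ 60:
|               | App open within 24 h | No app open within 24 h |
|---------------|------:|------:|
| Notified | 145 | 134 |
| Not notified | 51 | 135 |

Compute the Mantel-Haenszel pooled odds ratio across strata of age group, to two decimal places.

2.58

OR_MH = Σ(aᵢdᵢ/nᵢ) / Σ(bᵢcᵢ/nᵢ), where nᵢ is the stratum total.
Stratum 1 (< 40): n = 505; a·d/n = 101·150/505 = 30.0000; b·c/n = 220·34/505 = 14.8119
Stratum 2 (40–59): n = 572; a·d/n = 109·229/572 = 43.6381; b·c/n = 47·187/572 = 15.3654
Stratum 3 (≥ 60): n = 465; a·d/n = 145·135/465 = 42.0968; b·c/n = 134·51/465 = 14.6968
OR_MH = (30.0000 + 43.6381 + 42.0968) / (14.8119 + 15.3654 + 14.6968) = 115.7349 / 44.8740 = 2.57911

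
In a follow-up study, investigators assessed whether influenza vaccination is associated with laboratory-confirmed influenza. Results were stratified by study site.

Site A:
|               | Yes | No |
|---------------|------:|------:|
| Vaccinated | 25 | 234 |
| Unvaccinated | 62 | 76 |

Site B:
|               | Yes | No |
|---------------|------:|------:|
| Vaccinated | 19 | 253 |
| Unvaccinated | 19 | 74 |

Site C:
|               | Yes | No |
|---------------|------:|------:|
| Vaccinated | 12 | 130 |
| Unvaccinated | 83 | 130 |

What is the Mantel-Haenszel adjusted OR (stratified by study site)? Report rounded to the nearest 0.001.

OR_MH = Σ(aᵢdᵢ/nᵢ) / Σ(bᵢcᵢ/nᵢ), where nᵢ is the stratum total.
Stratum 1 (Site A): n = 397; a·d/n = 25·76/397 = 4.7859; b·c/n = 234·62/397 = 36.5441
Stratum 2 (Site B): n = 365; a·d/n = 19·74/365 = 3.8521; b·c/n = 253·19/365 = 13.1699
Stratum 3 (Site C): n = 355; a·d/n = 12·130/355 = 4.3944; b·c/n = 130·83/355 = 30.3944
OR_MH = (4.7859 + 3.8521 + 4.3944) / (36.5441 + 13.1699 + 30.3944) = 13.0323 / 80.1083 = 0.16268

0.163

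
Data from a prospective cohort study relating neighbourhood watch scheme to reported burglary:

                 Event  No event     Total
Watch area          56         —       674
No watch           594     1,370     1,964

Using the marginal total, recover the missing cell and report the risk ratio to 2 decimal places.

The missing cell is in the exposed row: 674 − 56 = 618.
So a = 56, b = 618, c = 594, d = 1370.
RR = [a/(a+b)] / [c/(c+d)] = (56/674) / (594/1964) = 0.08309/0.30244 = 0.27472

0.27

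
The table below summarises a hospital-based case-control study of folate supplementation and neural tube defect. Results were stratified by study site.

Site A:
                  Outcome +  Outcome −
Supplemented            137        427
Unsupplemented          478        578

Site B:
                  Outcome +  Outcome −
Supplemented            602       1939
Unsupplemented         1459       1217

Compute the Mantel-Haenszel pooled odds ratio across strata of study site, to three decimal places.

OR_MH = Σ(aᵢdᵢ/nᵢ) / Σ(bᵢcᵢ/nᵢ), where nᵢ is the stratum total.
Stratum 1 (Site A): n = 1620; a·d/n = 137·578/1620 = 48.8802; b·c/n = 427·478/1620 = 125.9914
Stratum 2 (Site B): n = 5217; a·d/n = 602·1217/5217 = 140.4320; b·c/n = 1939·1459/5217 = 542.2659
OR_MH = (48.8802 + 140.4320) / (125.9914 + 542.2659) = 189.3123 / 668.2572 = 0.28329

0.283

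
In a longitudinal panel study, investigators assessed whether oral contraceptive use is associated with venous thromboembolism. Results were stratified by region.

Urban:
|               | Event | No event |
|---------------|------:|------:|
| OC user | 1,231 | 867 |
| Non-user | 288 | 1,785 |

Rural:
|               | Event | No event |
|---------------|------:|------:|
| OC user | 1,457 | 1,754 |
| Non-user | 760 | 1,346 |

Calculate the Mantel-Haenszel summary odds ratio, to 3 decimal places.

2.884

OR_MH = Σ(aᵢdᵢ/nᵢ) / Σ(bᵢcᵢ/nᵢ), where nᵢ is the stratum total.
Stratum 1 (Urban): n = 4171; a·d/n = 1231·1785/4171 = 526.8125; b·c/n = 867·288/4171 = 59.8648
Stratum 2 (Rural): n = 5317; a·d/n = 1457·1346/5317 = 368.8399; b·c/n = 1754·760/5317 = 250.7128
OR_MH = (526.8125 + 368.8399) / (59.8648 + 250.7128) = 895.6525 / 310.5776 = 2.88383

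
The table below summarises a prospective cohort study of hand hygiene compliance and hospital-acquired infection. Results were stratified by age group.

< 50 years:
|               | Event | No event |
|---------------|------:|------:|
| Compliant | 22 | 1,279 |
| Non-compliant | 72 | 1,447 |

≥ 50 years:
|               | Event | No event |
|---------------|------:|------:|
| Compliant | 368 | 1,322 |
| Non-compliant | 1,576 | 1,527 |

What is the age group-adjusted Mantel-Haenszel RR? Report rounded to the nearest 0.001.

0.425

RR_MH = Σ(aᵢ·n₀ᵢ/nᵢ) / Σ(cᵢ·n₁ᵢ/nᵢ), with n₁ᵢ = aᵢ+bᵢ (exposed), n₀ᵢ = cᵢ+dᵢ (unexposed), nᵢ = n₁ᵢ+n₀ᵢ.
Stratum 1 (< 50 years): n₁ = 1301, n₀ = 1519, n = 2820; a·n₀/n = 22·1519/2820 = 11.8504; c·n₁/n = 72·1301/2820 = 33.2170
Stratum 2 (≥ 50 years): n₁ = 1690, n₀ = 3103, n = 4793; a·n₀/n = 368·3103/4793 = 238.2441; c·n₁/n = 1576·1690/4793 = 555.6937
RR_MH = (11.8504 + 238.2441) / (33.2170 + 555.6937) = 250.0945 / 588.9107 = 0.42467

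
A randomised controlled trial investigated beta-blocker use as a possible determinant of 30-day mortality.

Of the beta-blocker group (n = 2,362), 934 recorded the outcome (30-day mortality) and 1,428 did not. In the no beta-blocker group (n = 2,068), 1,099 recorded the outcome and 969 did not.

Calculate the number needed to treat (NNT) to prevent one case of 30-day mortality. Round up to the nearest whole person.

8

Risk in treated group = 934/2362 = 0.39543; risk in control = 1099/2068 = 0.53143.
Absolute risk reduction = 0.53143 − 0.39543 = 0.13600
NNT = 1 / ARR = 1 / 0.13600 = 7.353 → round up → 8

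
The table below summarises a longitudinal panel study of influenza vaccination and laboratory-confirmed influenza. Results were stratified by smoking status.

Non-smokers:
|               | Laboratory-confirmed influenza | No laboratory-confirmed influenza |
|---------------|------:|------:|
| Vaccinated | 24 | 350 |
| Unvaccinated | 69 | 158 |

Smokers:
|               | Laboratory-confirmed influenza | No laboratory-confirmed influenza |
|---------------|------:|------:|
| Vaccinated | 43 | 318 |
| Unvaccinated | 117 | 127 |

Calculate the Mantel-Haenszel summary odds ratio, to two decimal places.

OR_MH = Σ(aᵢdᵢ/nᵢ) / Σ(bᵢcᵢ/nᵢ), where nᵢ is the stratum total.
Stratum 1 (Non-smokers): n = 601; a·d/n = 24·158/601 = 6.3095; b·c/n = 350·69/601 = 40.1830
Stratum 2 (Smokers): n = 605; a·d/n = 43·127/605 = 9.0264; b·c/n = 318·117/605 = 61.4975
OR_MH = (6.3095 + 9.0264) / (40.1830 + 61.4975) = 15.3359 / 101.6805 = 0.15082

0.15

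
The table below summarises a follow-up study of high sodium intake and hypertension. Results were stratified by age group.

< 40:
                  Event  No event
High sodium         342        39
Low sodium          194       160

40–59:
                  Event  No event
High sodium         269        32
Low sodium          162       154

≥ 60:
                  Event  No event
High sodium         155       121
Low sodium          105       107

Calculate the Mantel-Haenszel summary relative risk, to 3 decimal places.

RR_MH = Σ(aᵢ·n₀ᵢ/nᵢ) / Σ(cᵢ·n₁ᵢ/nᵢ), with n₁ᵢ = aᵢ+bᵢ (exposed), n₀ᵢ = cᵢ+dᵢ (unexposed), nᵢ = n₁ᵢ+n₀ᵢ.
Stratum 1 (< 40): n₁ = 381, n₀ = 354, n = 735; a·n₀/n = 342·354/735 = 164.7184; c·n₁/n = 194·381/735 = 100.5633
Stratum 2 (40–59): n₁ = 301, n₀ = 316, n = 617; a·n₀/n = 269·316/617 = 137.7699; c·n₁/n = 162·301/617 = 79.0308
Stratum 3 (≥ 60): n₁ = 276, n₀ = 212, n = 488; a·n₀/n = 155·212/488 = 67.3361; c·n₁/n = 105·276/488 = 59.3852
RR_MH = (164.7184 + 137.7699 + 67.3361) / (100.5633 + 79.0308 + 59.3852) = 369.8243 / 238.9793 = 1.54752

1.548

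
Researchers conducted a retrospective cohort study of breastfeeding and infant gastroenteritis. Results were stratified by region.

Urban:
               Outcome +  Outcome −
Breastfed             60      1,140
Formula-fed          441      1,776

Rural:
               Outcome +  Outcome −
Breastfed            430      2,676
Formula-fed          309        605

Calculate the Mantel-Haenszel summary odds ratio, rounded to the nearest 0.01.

0.27

OR_MH = Σ(aᵢdᵢ/nᵢ) / Σ(bᵢcᵢ/nᵢ), where nᵢ is the stratum total.
Stratum 1 (Urban): n = 3417; a·d/n = 60·1776/3417 = 31.1853; b·c/n = 1140·441/3417 = 147.1291
Stratum 2 (Rural): n = 4020; a·d/n = 430·605/4020 = 64.7139; b·c/n = 2676·309/4020 = 205.6925
OR_MH = (31.1853 + 64.7139) / (147.1291 + 205.6925) = 95.8992 / 352.8216 = 0.27181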